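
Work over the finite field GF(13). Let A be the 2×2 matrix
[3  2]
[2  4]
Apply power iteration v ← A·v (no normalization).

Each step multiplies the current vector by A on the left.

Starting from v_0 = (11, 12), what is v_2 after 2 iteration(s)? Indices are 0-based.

v_0 = (11, 12).
v_1 = A·v_0 = (5, 5).
v_2 = A·v_1 = (12, 4).

v_2 = (12, 4)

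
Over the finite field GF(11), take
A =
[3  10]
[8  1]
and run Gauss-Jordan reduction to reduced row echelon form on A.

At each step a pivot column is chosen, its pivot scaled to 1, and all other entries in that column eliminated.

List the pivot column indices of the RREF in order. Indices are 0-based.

pivot columns: 0

step 1: normalize row 0 (÷3) = (1, 7)
  row 1: subtract 8×row0 = (0, 0)
skip col 1 (zero from row 1)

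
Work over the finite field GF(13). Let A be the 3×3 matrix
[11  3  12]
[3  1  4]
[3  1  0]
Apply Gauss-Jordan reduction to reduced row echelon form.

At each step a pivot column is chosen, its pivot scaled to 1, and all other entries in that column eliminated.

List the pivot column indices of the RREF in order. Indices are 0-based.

[1] R0 /= 11  ⇒  (1, 5, 7)
     R1 -= 3·R0  ⇒  (0, 12, 9)
     R2 -= 3·R0  ⇒  (0, 12, 5)
[2] R1 /= 12  ⇒  (0, 1, 4)
     R0 -= 5·R1  ⇒  (1, 0, 0)
     R2 -= 12·R1  ⇒  (0, 0, 9)
[3] R2 /= 9  ⇒  (0, 0, 1)
     R1 -= 4·R2  ⇒  (0, 1, 0)

pivot columns: 0, 1, 2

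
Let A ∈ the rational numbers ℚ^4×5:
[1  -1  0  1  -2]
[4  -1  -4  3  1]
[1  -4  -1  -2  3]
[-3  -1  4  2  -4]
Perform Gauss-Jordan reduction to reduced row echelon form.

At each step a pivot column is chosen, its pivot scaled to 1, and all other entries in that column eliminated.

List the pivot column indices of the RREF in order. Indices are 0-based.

[1] R0 /= 1  ⇒  (1, -1, 0, 1, -2)
     R1 -= 4·R0  ⇒  (0, 3, -4, -1, 9)
     R2 -= 1·R0  ⇒  (0, -3, -1, -3, 5)
     R3 -= -3·R0  ⇒  (0, -4, 4, 5, -10)
[2] R1 /= 3  ⇒  (0, 1, -4/3, -1/3, 3)
     R0 -= -1·R1  ⇒  (1, 0, -4/3, 2/3, 1)
     R2 -= -3·R1  ⇒  (0, 0, -5, -4, 14)
     R3 -= -4·R1  ⇒  (0, 0, -4/3, 11/3, 2)
[3] R2 /= -5  ⇒  (0, 0, 1, 4/5, -14/5)
     R0 -= -4/3·R2  ⇒  (1, 0, 0, 26/15, -41/15)
     R1 -= -4/3·R2  ⇒  (0, 1, 0, 11/15, -11/15)
     R3 -= -4/3·R2  ⇒  (0, 0, 0, 71/15, -26/15)
[4] R3 /= 71/15  ⇒  (0, 0, 0, 1, -26/71)
     R0 -= 26/15·R3  ⇒  (1, 0, 0, 0, -149/71)
     R1 -= 11/15·R3  ⇒  (0, 1, 0, 0, -33/71)
     R2 -= 4/5·R3  ⇒  (0, 0, 1, 0, -178/71)

pivot columns: 0, 1, 2, 3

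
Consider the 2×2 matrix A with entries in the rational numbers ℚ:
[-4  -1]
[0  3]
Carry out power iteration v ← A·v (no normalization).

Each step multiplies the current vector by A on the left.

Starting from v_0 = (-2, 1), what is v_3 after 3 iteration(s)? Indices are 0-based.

v_0 = (-2, 1).
v_1 = A·v_0 = (7, 3).
v_2 = A·v_1 = (-31, 9).
v_3 = A·v_2 = (115, 27).

v_3 = (115, 27)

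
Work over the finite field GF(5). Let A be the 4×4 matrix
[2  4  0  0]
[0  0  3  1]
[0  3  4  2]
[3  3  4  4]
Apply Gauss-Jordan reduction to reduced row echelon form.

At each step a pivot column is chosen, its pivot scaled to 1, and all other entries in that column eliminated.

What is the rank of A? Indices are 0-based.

[1] R0 /= 2  ⇒  (1, 2, 0, 0)
     R3 -= 3·R0  ⇒  (0, 2, 4, 4)
[2] R1 <-> R2
[2] R1 /= 3  ⇒  (0, 1, 3, 4)
     R0 -= 2·R1  ⇒  (1, 0, 4, 2)
     R3 -= 2·R1  ⇒  (0, 0, 3, 1)
[3] R2 /= 3  ⇒  (0, 0, 1, 2)
     R0 -= 4·R2  ⇒  (1, 0, 0, 4)
     R1 -= 3·R2  ⇒  (0, 1, 0, 3)
     R3 -= 3·R2  ⇒  (0, 0, 0, 0)
column 3 empty below row 3

rank = 3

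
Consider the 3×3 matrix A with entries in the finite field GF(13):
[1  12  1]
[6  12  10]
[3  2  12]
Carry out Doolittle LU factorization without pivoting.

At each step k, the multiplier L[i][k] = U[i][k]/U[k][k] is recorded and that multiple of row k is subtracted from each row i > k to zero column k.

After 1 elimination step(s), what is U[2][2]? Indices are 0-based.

[col 0] pivot 1
  R1 -= 6*R0 → (0, 5, 4)  (L[1][0] := 6)
  R2 -= 3*R0 → (0, 5, 9)  (L[2][0] := 3)

U[2][2] = 9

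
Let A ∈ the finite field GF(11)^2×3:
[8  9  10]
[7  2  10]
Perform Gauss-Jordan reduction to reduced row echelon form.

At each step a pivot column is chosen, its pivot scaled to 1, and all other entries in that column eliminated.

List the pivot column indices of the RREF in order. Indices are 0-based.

pivot columns: 0, 1

step 1: normalize row 0 (÷8) = (1, 8, 4)
  row 1: subtract 7×row0 = (0, 1, 4)
step 2: normalize row 1 (÷1) = (0, 1, 4)
  row 0: subtract 8×row1 = (1, 0, 5)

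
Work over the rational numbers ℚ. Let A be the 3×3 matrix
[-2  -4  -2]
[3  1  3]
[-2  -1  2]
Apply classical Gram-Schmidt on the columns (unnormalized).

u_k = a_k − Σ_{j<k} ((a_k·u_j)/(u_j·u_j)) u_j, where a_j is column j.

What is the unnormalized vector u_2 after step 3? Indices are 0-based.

Step 1: u_0 = a_0 = (-2, 3, -2).
Step 2: u_1 = a_1 − (13/17)·u_0 = (-42/17, -22/17, 9/17).
Step 3: u_2 = a_2 − (9/17)·u_0 − (36/137)·u_1 = (-40/137, 240/137, 400/137).

u_2 = (-40/137, 240/137, 400/137)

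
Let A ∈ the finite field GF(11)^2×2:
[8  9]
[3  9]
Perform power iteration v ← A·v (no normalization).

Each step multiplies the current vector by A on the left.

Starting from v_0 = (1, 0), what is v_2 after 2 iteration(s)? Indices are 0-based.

v_0 = (1, 0).
v_1 = A·v_0 = (8, 3).
v_2 = A·v_1 = (3, 7).

v_2 = (3, 7)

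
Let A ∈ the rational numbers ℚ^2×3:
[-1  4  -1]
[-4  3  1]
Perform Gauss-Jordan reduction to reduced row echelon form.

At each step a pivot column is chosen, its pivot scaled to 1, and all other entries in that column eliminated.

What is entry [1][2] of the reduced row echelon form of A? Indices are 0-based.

M[1][2] = -5/13

pivot(0,0)=-1: scale R0 → (1, -4, 1)
  clear (1,0): R1 −= (-4)R0 → (0, -13, 5)
pivot(1,1)=-13: scale R1 → (0, 1, -5/13)
  clear (0,1): R0 −= (-4)R1 → (1, 0, -7/13)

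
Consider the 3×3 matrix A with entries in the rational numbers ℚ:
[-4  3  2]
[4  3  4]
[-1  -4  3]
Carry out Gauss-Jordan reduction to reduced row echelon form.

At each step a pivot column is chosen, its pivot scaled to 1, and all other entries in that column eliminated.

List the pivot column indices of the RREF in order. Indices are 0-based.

pivot columns: 0, 1, 2

pivot(0,0)=-4: scale R0 → (1, -3/4, -1/2)
  clear (1,0): R1 −= (4)R0 → (0, 6, 6)
  clear (2,0): R2 −= (-1)R0 → (0, -19/4, 5/2)
pivot(1,1)=6: scale R1 → (0, 1, 1)
  clear (0,1): R0 −= (-3/4)R1 → (1, 0, 1/4)
  clear (2,1): R2 −= (-19/4)R1 → (0, 0, 29/4)
pivot(2,2)=29/4: scale R2 → (0, 0, 1)
  clear (0,2): R0 −= (1/4)R2 → (1, 0, 0)
  clear (1,2): R1 −= (1)R2 → (0, 1, 0)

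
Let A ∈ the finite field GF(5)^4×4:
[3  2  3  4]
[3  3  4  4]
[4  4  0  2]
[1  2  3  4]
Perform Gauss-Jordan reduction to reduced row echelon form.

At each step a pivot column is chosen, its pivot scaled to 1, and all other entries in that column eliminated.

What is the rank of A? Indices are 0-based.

rank = 4

step 1: normalize row 0 (÷3) = (1, 4, 1, 3)
  row 1: subtract 3×row0 = (0, 1, 1, 0)
  row 2: subtract 4×row0 = (0, 3, 1, 0)
  row 3: subtract 1×row0 = (0, 3, 2, 1)
step 2: normalize row 1 (÷1) = (0, 1, 1, 0)
  row 0: subtract 4×row1 = (1, 0, 2, 3)
  row 2: subtract 3×row1 = (0, 0, 3, 0)
  row 3: subtract 3×row1 = (0, 0, 4, 1)
step 3: normalize row 2 (÷3) = (0, 0, 1, 0)
  row 0: subtract 2×row2 = (1, 0, 0, 3)
  row 1: subtract 1×row2 = (0, 1, 0, 0)
  row 3: subtract 4×row2 = (0, 0, 0, 1)
step 4: normalize row 3 (÷1) = (0, 0, 0, 1)
  row 0: subtract 3×row3 = (1, 0, 0, 0)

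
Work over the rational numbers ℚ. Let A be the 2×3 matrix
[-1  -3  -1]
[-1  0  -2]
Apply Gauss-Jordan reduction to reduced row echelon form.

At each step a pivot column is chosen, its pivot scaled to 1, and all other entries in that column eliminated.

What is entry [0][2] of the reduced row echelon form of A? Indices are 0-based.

M[0][2] = 2

step 1: normalize row 0 (÷-1) = (1, 3, 1)
  row 1: subtract -1×row0 = (0, 3, -1)
step 2: normalize row 1 (÷3) = (0, 1, -1/3)
  row 0: subtract 3×row1 = (1, 0, 2)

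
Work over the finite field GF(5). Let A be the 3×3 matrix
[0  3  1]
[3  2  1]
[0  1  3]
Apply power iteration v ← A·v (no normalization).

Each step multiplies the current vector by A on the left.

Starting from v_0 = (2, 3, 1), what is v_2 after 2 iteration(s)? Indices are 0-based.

v_2 = (0, 2, 1)

v_0 = (2, 3, 1).
v_1 = A·v_0 = (0, 3, 1).
v_2 = A·v_1 = (0, 2, 1).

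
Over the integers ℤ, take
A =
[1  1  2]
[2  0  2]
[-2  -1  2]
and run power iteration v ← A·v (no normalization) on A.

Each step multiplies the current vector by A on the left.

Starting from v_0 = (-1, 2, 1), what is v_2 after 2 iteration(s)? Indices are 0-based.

v_0 = (-1, 2, 1).
v_1 = A·v_0 = (3, 0, 2).
v_2 = A·v_1 = (7, 10, -2).

v_2 = (7, 10, -2)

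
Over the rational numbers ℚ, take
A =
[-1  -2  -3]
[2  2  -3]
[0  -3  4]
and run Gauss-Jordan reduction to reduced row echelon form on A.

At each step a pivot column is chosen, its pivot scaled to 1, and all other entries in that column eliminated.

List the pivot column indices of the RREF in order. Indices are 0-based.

pivot columns: 0, 1, 2

step 1: normalize row 0 (÷-1) = (1, 2, 3)
  row 1: subtract 2×row0 = (0, -2, -9)
step 2: normalize row 1 (÷-2) = (0, 1, 9/2)
  row 0: subtract 2×row1 = (1, 0, -6)
  row 2: subtract -3×row1 = (0, 0, 35/2)
step 3: normalize row 2 (÷35/2) = (0, 0, 1)
  row 0: subtract -6×row2 = (1, 0, 0)
  row 1: subtract 9/2×row2 = (0, 1, 0)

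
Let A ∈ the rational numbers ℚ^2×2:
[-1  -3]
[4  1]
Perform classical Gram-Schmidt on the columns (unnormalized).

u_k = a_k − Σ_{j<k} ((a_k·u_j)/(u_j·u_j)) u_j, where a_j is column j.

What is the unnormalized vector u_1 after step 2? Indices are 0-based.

u_1 = (-44/17, -11/17)

Step 1: u_0 = a_0 = (-1, 4).
Step 2: u_1 = a_1 − (7/17)·u_0 = (-44/17, -11/17).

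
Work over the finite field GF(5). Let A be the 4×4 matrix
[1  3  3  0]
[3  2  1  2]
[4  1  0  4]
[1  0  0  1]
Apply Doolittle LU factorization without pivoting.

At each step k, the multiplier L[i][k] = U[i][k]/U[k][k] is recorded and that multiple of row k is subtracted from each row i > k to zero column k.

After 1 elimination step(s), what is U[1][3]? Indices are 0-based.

Step 1: pivot at (0,0) is 1.
  row1 ← row1 − (3)·row0  ⇒  L[1][0]=3, U row1=(0, 3, 2, 2)
  row2 ← row2 − (4)·row0  ⇒  L[2][0]=4, U row2=(0, 4, 3, 4)
  row3 ← row3 − (1)·row0  ⇒  L[3][0]=1, U row3=(0, 2, 2, 1)

U[1][3] = 2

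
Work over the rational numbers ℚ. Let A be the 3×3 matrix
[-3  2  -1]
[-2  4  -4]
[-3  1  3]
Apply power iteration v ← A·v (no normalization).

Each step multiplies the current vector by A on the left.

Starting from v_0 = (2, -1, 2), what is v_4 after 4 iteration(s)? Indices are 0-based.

v_0 = (2, -1, 2).
v_1 = A·v_0 = (-10, -16, -1).
v_2 = A·v_1 = (-1, -40, 11).
v_3 = A·v_2 = (-88, -202, -4).
v_4 = A·v_3 = (-136, -616, 50).

v_4 = (-136, -616, 50)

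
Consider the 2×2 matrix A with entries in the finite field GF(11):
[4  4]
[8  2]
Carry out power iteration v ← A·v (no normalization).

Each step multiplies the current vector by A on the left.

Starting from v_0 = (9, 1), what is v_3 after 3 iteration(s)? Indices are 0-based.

v_0 = (9, 1).
v_1 = A·v_0 = (7, 8).
v_2 = A·v_1 = (5, 6).
v_3 = A·v_2 = (0, 8).

v_3 = (0, 8)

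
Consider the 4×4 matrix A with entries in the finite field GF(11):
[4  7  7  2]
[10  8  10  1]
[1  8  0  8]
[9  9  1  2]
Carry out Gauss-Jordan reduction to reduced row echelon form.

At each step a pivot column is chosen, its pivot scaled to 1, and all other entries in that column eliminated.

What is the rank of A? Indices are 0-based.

pivot(0,0)=4: scale R0 → (1, 10, 10, 6)
  clear (1,0): R1 −= (10)R0 → (0, 7, 9, 7)
  clear (2,0): R2 −= (1)R0 → (0, 9, 1, 2)
  clear (3,0): R3 −= (9)R0 → (0, 7, 10, 3)
pivot(1,1)=7: scale R1 → (0, 1, 6, 1)
  clear (0,1): R0 −= (10)R1 → (1, 0, 5, 7)
  clear (2,1): R2 −= (9)R1 → (0, 0, 2, 4)
  clear (3,1): R3 −= (7)R1 → (0, 0, 1, 7)
pivot(2,2)=2: scale R2 → (0, 0, 1, 2)
  clear (0,2): R0 −= (5)R2 → (1, 0, 0, 8)
  clear (1,2): R1 −= (6)R2 → (0, 1, 0, 0)
  clear (3,2): R3 −= (1)R2 → (0, 0, 0, 5)
pivot(3,3)=5: scale R3 → (0, 0, 0, 1)
  clear (0,3): R0 −= (8)R3 → (1, 0, 0, 0)
  clear (2,3): R2 −= (2)R3 → (0, 0, 1, 0)

rank = 4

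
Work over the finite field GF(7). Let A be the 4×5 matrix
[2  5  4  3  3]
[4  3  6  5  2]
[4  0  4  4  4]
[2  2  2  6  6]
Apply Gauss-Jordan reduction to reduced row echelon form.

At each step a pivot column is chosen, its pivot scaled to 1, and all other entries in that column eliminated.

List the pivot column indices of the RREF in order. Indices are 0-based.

pivot(0,0)=2: scale R0 → (1, 6, 2, 5, 5)
  clear (1,0): R1 −= (4)R0 → (0, 0, 5, 6, 3)
  clear (2,0): R2 −= (4)R0 → (0, 4, 3, 5, 5)
  clear (3,0): R3 −= (2)R0 → (0, 4, 5, 3, 3)
pivot(1,1): swap R1↔R2
pivot(1,1)=4: scale R1 → (0, 1, 6, 3, 3)
  clear (0,1): R0 −= (6)R1 → (1, 0, 1, 1, 1)
  clear (3,1): R3 −= (4)R1 → (0, 0, 2, 5, 5)
pivot(2,2)=5: scale R2 → (0, 0, 1, 4, 2)
  clear (0,2): R0 −= (1)R2 → (1, 0, 0, 4, 6)
  clear (1,2): R1 −= (6)R2 → (0, 1, 0, 0, 5)
  clear (3,2): R3 −= (2)R2 → (0, 0, 0, 4, 1)
pivot(3,3)=4: scale R3 → (0, 0, 0, 1, 2)
  clear (0,3): R0 −= (4)R3 → (1, 0, 0, 0, 5)
  clear (2,3): R2 −= (4)R3 → (0, 0, 1, 0, 1)

pivot columns: 0, 1, 2, 3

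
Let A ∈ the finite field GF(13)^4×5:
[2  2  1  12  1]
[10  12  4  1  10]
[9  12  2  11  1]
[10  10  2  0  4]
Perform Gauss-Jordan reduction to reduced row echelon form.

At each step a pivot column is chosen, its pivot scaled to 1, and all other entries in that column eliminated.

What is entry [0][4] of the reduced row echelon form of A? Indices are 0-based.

M[0][4] = 12

pivot(0,0)=2: scale R0 → (1, 1, 7, 6, 7)
  clear (1,0): R1 −= (10)R0 → (0, 2, 12, 6, 5)
  clear (2,0): R2 −= (9)R0 → (0, 3, 4, 9, 3)
  clear (3,0): R3 −= (10)R0 → (0, 0, 10, 5, 12)
pivot(1,1)=2: scale R1 → (0, 1, 6, 3, 9)
  clear (0,1): R0 −= (1)R1 → (1, 0, 1, 3, 11)
  clear (2,1): R2 −= (3)R1 → (0, 0, 12, 0, 2)
pivot(2,2)=12: scale R2 → (0, 0, 1, 0, 11)
  clear (0,2): R0 −= (1)R2 → (1, 0, 0, 3, 0)
  clear (1,2): R1 −= (6)R2 → (0, 1, 0, 3, 8)
  clear (3,2): R3 −= (10)R2 → (0, 0, 0, 5, 6)
pivot(3,3)=5: scale R3 → (0, 0, 0, 1, 9)
  clear (0,3): R0 −= (3)R3 → (1, 0, 0, 0, 12)
  clear (1,3): R1 −= (3)R3 → (0, 1, 0, 0, 7)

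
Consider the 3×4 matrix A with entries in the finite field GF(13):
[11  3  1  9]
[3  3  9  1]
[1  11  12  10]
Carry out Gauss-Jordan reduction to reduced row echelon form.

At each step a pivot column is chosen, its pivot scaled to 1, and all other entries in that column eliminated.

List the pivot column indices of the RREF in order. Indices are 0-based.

pivot columns: 0, 1, 2

pivot(0,0)=11: scale R0 → (1, 5, 6, 2)
  clear (1,0): R1 −= (3)R0 → (0, 1, 4, 8)
  clear (2,0): R2 −= (1)R0 → (0, 6, 6, 8)
pivot(1,1)=1: scale R1 → (0, 1, 4, 8)
  clear (0,1): R0 −= (5)R1 → (1, 0, 12, 1)
  clear (2,1): R2 −= (6)R1 → (0, 0, 8, 12)
pivot(2,2)=8: scale R2 → (0, 0, 1, 8)
  clear (0,2): R0 −= (12)R2 → (1, 0, 0, 9)
  clear (1,2): R1 −= (4)R2 → (0, 1, 0, 2)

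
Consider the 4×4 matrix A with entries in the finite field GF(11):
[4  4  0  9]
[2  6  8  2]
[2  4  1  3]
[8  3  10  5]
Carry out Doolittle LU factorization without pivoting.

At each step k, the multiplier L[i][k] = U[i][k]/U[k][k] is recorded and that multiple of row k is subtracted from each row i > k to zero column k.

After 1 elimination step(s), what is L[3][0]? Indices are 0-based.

Step 1: pivot at (0,0) is 4.
  row1 ← row1 − (6)·row0  ⇒  L[1][0]=6, U row1=(0, 4, 8, 3)
  row2 ← row2 − (6)·row0  ⇒  L[2][0]=6, U row2=(0, 2, 1, 4)
  row3 ← row3 − (2)·row0  ⇒  L[3][0]=2, U row3=(0, 6, 10, 9)

L[3][0] = 2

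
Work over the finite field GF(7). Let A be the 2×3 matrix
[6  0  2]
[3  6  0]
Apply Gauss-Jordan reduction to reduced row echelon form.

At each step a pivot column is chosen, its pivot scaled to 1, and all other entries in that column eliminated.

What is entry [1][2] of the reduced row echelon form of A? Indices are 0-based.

M[1][2] = 1

step 1: normalize row 0 (÷6) = (1, 0, 5)
  row 1: subtract 3×row0 = (0, 6, 6)
step 2: normalize row 1 (÷6) = (0, 1, 1)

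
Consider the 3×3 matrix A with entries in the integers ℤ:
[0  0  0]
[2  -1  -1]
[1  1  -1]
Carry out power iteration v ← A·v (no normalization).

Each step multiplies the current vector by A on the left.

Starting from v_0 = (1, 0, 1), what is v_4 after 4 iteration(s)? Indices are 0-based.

v_4 = (0, 2, 2)

v_0 = (1, 0, 1).
v_1 = A·v_0 = (0, 1, 0).
v_2 = A·v_1 = (0, -1, 1).
v_3 = A·v_2 = (0, 0, -2).
v_4 = A·v_3 = (0, 2, 2).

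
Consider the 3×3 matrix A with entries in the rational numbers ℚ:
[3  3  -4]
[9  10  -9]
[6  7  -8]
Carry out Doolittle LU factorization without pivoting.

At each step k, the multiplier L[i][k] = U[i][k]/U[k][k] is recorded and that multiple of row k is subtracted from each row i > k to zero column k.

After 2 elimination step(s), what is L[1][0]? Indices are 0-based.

L[1][0] = 3

[col 0] pivot 3
  R1 -= 3*R0 → (0, 1, 3)  (L[1][0] := 3)
  R2 -= 2*R0 → (0, 1, 0)  (L[2][0] := 2)
[col 1] pivot 1
  R2 -= 1*R1 → (0, 0, -3)  (L[2][1] := 1)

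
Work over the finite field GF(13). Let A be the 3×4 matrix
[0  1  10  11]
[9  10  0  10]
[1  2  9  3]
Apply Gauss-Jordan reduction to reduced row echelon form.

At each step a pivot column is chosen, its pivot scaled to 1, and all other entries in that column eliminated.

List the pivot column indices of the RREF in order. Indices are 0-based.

step 1: exchange rows 0,1
step 1: normalize row 0 (÷9) = (1, 4, 0, 4)
  row 2: subtract 1×row0 = (0, 11, 9, 12)
step 2: normalize row 1 (÷1) = (0, 1, 10, 11)
  row 0: subtract 4×row1 = (1, 0, 12, 12)
  row 2: subtract 11×row1 = (0, 0, 3, 8)
step 3: normalize row 2 (÷3) = (0, 0, 1, 7)
  row 0: subtract 12×row2 = (1, 0, 0, 6)
  row 1: subtract 10×row2 = (0, 1, 0, 6)

pivot columns: 0, 1, 2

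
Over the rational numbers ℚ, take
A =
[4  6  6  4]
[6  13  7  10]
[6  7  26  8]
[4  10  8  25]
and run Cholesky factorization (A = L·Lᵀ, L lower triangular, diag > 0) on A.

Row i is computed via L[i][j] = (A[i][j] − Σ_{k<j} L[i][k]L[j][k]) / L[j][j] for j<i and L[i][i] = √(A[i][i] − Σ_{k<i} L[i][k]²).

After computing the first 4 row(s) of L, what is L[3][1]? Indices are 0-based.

Step 1: L[0][0] = √(4) = 2.
  L[1][0] = (6) / L[0][0] = 3.
Step 2: L[1][1] = √(4) = 2.
  L[2][0] = (6) / L[0][0] = 3.
  L[2][1] = (-2) / L[1][1] = -1.
Step 3: L[2][2] = √(16) = 4.
  L[3][0] = (4) / L[0][0] = 2.
  L[3][1] = (4) / L[1][1] = 2.
  L[3][2] = (4) / L[2][2] = 1.
Step 4: L[3][3] = √(16) = 4.

L[3][1] = 2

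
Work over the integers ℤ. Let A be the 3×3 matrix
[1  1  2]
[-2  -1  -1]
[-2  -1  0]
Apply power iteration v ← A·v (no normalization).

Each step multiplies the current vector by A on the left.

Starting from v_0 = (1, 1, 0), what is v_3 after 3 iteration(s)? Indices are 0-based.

v_3 = (-7, 13, 12)

v_0 = (1, 1, 0).
v_1 = A·v_0 = (2, -3, -3).
v_2 = A·v_1 = (-7, 2, -1).
v_3 = A·v_2 = (-7, 13, 12).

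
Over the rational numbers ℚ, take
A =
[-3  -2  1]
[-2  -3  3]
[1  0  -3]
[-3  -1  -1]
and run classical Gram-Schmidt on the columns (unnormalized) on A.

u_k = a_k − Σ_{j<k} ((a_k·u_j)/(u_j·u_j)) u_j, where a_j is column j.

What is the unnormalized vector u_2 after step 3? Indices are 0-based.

Step 1: u_0 = a_0 = (-3, -2, 1, -3).
Step 2: u_1 = a_1 − (15/23)·u_0 = (-1/23, -39/23, -15/23, 22/23).
Step 3: u_2 = a_2 − (-9/23)·u_0 − (-95/97)·u_1 = (-21/97, 54/97, -315/97, -120/97).

u_2 = (-21/97, 54/97, -315/97, -120/97)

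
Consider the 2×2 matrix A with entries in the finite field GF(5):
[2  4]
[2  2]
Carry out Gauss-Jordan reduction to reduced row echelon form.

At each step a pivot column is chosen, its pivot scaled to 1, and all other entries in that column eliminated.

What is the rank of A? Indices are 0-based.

pivot(0,0)=2: scale R0 → (1, 2)
  clear (1,0): R1 −= (2)R0 → (0, 3)
pivot(1,1)=3: scale R1 → (0, 1)
  clear (0,1): R0 −= (2)R1 → (1, 0)

rank = 2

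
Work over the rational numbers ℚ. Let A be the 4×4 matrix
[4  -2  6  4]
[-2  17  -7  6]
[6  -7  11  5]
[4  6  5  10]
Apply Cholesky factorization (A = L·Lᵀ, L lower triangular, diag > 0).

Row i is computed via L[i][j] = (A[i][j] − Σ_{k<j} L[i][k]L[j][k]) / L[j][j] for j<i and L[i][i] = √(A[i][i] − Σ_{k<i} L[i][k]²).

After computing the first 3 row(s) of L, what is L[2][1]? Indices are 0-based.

Step 1: L[0][0] = √(4) = 2.
  L[1][0] = (-2) / L[0][0] = -1.
Step 2: L[1][1] = √(16) = 4.
  L[2][0] = (6) / L[0][0] = 3.
  L[2][1] = (-4) / L[1][1] = -1.
Step 3: L[2][2] = √(1) = 1.

L[2][1] = -1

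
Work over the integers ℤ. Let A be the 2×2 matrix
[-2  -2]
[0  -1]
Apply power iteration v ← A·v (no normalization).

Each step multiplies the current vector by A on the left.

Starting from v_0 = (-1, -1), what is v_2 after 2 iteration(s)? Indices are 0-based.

v_2 = (-10, -1)

v_0 = (-1, -1).
v_1 = A·v_0 = (4, 1).
v_2 = A·v_1 = (-10, -1).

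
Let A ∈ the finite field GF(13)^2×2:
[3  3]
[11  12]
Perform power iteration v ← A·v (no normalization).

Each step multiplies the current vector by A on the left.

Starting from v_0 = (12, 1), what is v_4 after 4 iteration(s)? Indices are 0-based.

v_0 = (12, 1).
v_1 = A·v_0 = (0, 1).
v_2 = A·v_1 = (3, 12).
v_3 = A·v_2 = (6, 8).
v_4 = A·v_3 = (3, 6).

v_4 = (3, 6)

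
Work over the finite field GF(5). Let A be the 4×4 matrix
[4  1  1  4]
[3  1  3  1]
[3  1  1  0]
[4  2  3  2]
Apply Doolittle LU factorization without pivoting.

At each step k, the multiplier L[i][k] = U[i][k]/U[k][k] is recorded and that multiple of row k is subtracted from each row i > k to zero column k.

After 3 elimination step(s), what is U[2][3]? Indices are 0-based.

k=0: U[0][0]=4
  eliminate (1,0): mult=2, new row 1: (0, 4, 1, 3); set L[1][0]=2
  eliminate (2,0): mult=2, new row 2: (0, 4, 4, 2); set L[2][0]=2
  eliminate (3,0): mult=1, new row 3: (0, 1, 2, 3); set L[3][0]=1
k=1: U[1][1]=4
  eliminate (2,1): mult=1, new row 2: (0, 0, 3, 4); set L[2][1]=1
  eliminate (3,1): mult=4, new row 3: (0, 0, 3, 1); set L[3][1]=4
k=2: U[2][2]=3
  eliminate (3,2): mult=1, new row 3: (0, 0, 0, 2); set L[3][2]=1

U[2][3] = 4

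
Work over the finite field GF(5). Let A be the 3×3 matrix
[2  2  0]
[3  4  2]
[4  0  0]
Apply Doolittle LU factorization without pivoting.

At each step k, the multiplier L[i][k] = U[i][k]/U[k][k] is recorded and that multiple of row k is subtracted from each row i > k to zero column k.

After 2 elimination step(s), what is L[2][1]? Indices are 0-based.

[col 0] pivot 2
  R1 -= 4*R0 → (0, 1, 2)  (L[1][0] := 4)
  R2 -= 2*R0 → (0, 1, 0)  (L[2][0] := 2)
[col 1] pivot 1
  R2 -= 1*R1 → (0, 0, 3)  (L[2][1] := 1)

L[2][1] = 1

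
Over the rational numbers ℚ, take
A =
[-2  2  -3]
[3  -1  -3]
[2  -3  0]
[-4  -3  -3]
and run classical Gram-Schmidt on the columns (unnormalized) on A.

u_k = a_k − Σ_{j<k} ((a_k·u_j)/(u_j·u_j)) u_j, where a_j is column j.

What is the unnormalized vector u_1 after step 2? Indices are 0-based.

u_1 = (64/33, -10/11, -97/33, -103/33)

Step 1: u_0 = a_0 = (-2, 3, 2, -4).
Step 2: u_1 = a_1 − (-1/33)·u_0 = (64/33, -10/11, -97/33, -103/33).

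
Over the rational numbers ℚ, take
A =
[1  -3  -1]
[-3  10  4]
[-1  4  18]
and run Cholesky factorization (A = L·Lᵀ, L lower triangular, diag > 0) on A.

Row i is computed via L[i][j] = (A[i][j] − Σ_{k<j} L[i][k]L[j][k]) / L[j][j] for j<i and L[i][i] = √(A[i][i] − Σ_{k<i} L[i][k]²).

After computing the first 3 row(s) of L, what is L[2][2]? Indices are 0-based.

L[2][2] = 4

Step 1: L[0][0] = √(1) = 1.
  L[1][0] = (-3) / L[0][0] = -3.
Step 2: L[1][1] = √(1) = 1.
  L[2][0] = (-1) / L[0][0] = -1.
  L[2][1] = (1) / L[1][1] = 1.
Step 3: L[2][2] = √(16) = 4.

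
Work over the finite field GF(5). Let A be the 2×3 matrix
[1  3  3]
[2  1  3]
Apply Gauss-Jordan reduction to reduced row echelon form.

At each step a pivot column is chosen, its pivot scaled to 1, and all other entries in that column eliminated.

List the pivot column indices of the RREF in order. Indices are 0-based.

pivot columns: 0, 2

pivot(0,0)=1: scale R0 → (1, 3, 3)
  clear (1,0): R1 −= (2)R0 → (0, 0, 2)
col 1: no nonzero at/below row 1; advance.
pivot(1,2)=2: scale R1 → (0, 0, 1)
  clear (0,2): R0 −= (3)R1 → (1, 3, 0)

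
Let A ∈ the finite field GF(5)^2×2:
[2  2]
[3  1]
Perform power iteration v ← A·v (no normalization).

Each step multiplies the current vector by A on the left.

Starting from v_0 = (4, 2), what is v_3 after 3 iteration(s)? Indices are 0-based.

v_3 = (4, 1)

v_0 = (4, 2).
v_1 = A·v_0 = (2, 4).
v_2 = A·v_1 = (2, 0).
v_3 = A·v_2 = (4, 1).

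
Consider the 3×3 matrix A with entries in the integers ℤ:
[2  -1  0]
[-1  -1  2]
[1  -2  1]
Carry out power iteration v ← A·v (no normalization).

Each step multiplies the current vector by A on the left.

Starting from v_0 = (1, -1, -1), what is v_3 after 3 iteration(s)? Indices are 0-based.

v_0 = (1, -1, -1).
v_1 = A·v_0 = (3, -2, 2).
v_2 = A·v_1 = (8, 3, 9).
v_3 = A·v_2 = (13, 7, 11).

v_3 = (13, 7, 11)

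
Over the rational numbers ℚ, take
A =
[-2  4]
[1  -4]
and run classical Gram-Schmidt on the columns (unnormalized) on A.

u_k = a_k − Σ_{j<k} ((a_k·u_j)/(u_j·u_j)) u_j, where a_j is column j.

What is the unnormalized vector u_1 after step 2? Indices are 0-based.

Step 1: u_0 = a_0 = (-2, 1).
Step 2: u_1 = a_1 − (-12/5)·u_0 = (-4/5, -8/5).

u_1 = (-4/5, -8/5)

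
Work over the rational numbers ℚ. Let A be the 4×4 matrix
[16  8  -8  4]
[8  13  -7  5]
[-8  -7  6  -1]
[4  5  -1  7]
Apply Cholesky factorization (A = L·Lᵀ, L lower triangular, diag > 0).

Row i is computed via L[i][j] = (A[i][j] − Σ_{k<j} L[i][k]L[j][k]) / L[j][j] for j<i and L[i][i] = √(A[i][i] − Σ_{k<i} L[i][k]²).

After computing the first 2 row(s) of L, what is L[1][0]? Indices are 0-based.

Step 1: L[0][0] = √(16) = 4.
  L[1][0] = (8) / L[0][0] = 2.
Step 2: L[1][1] = √(9) = 3.

L[1][0] = 2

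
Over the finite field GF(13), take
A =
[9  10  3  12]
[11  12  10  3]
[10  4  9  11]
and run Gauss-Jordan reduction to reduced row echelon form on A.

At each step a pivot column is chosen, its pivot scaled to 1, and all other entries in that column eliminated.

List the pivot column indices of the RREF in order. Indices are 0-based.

[1] R0 /= 9  ⇒  (1, 4, 9, 10)
     R1 -= 11·R0  ⇒  (0, 7, 2, 10)
     R2 -= 10·R0  ⇒  (0, 3, 10, 2)
[2] R1 /= 7  ⇒  (0, 1, 4, 7)
     R0 -= 4·R1  ⇒  (1, 0, 6, 8)
     R2 -= 3·R1  ⇒  (0, 0, 11, 7)
[3] R2 /= 11  ⇒  (0, 0, 1, 3)
     R0 -= 6·R2  ⇒  (1, 0, 0, 3)
     R1 -= 4·R2  ⇒  (0, 1, 0, 8)

pivot columns: 0, 1, 2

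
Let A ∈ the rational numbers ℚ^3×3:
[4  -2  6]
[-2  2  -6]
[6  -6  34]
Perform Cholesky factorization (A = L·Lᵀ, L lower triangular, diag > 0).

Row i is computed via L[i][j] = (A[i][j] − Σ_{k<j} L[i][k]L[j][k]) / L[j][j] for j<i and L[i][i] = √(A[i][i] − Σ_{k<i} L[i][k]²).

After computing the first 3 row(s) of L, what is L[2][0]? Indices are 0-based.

Step 1: L[0][0] = √(4) = 2.
  L[1][0] = (-2) / L[0][0] = -1.
Step 2: L[1][1] = √(1) = 1.
  L[2][0] = (6) / L[0][0] = 3.
  L[2][1] = (-3) / L[1][1] = -3.
Step 3: L[2][2] = √(16) = 4.

L[2][0] = 3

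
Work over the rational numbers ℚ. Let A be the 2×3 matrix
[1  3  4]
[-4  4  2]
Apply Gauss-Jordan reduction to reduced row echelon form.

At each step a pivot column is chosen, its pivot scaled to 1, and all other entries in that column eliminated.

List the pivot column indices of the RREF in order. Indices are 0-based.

pivot columns: 0, 1

[1] R0 /= 1  ⇒  (1, 3, 4)
     R1 -= -4·R0  ⇒  (0, 16, 18)
[2] R1 /= 16  ⇒  (0, 1, 9/8)
     R0 -= 3·R1  ⇒  (1, 0, 5/8)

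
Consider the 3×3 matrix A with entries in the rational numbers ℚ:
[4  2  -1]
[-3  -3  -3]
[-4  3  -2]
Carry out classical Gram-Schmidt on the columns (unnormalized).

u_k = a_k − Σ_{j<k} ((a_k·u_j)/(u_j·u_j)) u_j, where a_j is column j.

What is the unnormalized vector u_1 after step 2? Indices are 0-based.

Step 1: u_0 = a_0 = (4, -3, -4).
Step 2: u_1 = a_1 − (5/41)·u_0 = (62/41, -108/41, 143/41).

u_1 = (62/41, -108/41, 143/41)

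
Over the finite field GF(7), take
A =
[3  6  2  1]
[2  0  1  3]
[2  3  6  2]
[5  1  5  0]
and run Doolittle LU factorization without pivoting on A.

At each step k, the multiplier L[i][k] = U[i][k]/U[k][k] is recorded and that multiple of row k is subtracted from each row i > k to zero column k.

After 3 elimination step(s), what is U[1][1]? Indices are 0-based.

U[1][1] = 3

[col 0] pivot 3
  R1 -= 3*R0 → (0, 3, 2, 0)  (L[1][0] := 3)
  R2 -= 3*R0 → (0, 6, 0, 6)  (L[2][0] := 3)
  R3 -= 4*R0 → (0, 5, 4, 3)  (L[3][0] := 4)
[col 1] pivot 3
  R2 -= 2*R1 → (0, 0, 3, 6)  (L[2][1] := 2)
  R3 -= 4*R1 → (0, 0, 3, 3)  (L[3][1] := 4)
[col 2] pivot 3
  R3 -= 1*R2 → (0, 0, 0, 4)  (L[3][2] := 1)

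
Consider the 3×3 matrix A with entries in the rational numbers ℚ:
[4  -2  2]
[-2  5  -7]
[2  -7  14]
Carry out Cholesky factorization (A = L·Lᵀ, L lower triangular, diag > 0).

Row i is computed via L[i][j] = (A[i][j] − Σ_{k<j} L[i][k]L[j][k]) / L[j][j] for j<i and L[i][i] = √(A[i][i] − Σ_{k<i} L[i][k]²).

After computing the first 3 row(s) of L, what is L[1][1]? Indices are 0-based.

Step 1: L[0][0] = √(4) = 2.
  L[1][0] = (-2) / L[0][0] = -1.
Step 2: L[1][1] = √(4) = 2.
  L[2][0] = (2) / L[0][0] = 1.
  L[2][1] = (-6) / L[1][1] = -3.
Step 3: L[2][2] = √(4) = 2.

L[1][1] = 2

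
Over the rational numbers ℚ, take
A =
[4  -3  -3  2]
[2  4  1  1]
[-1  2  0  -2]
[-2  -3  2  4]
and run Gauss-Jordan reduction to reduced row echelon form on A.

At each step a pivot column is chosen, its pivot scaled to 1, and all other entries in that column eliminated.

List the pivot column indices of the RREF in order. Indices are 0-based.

pivot(0,0)=4: scale R0 → (1, -3/4, -3/4, 1/2)
  clear (1,0): R1 −= (2)R0 → (0, 11/2, 5/2, 0)
  clear (2,0): R2 −= (-1)R0 → (0, 5/4, -3/4, -3/2)
  clear (3,0): R3 −= (-2)R0 → (0, -9/2, 1/2, 5)
pivot(1,1)=11/2: scale R1 → (0, 1, 5/11, 0)
  clear (0,1): R0 −= (-3/4)R1 → (1, 0, -9/22, 1/2)
  clear (2,1): R2 −= (5/4)R1 → (0, 0, -29/22, -3/2)
  clear (3,1): R3 −= (-9/2)R1 → (0, 0, 28/11, 5)
pivot(2,2)=-29/22: scale R2 → (0, 0, 1, 33/29)
  clear (0,2): R0 −= (-9/22)R2 → (1, 0, 0, 28/29)
  clear (1,2): R1 −= (5/11)R2 → (0, 1, 0, -15/29)
  clear (3,2): R3 −= (28/11)R2 → (0, 0, 0, 61/29)
pivot(3,3)=61/29: scale R3 → (0, 0, 0, 1)
  clear (0,3): R0 −= (28/29)R3 → (1, 0, 0, 0)
  clear (1,3): R1 −= (-15/29)R3 → (0, 1, 0, 0)
  clear (2,3): R2 −= (33/29)R3 → (0, 0, 1, 0)

pivot columns: 0, 1, 2, 3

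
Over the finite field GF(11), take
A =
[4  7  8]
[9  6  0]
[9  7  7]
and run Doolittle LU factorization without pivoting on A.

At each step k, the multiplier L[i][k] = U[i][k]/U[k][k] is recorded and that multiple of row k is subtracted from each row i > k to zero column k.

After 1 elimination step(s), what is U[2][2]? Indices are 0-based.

[col 0] pivot 4
  R1 -= 5*R0 → (0, 4, 4)  (L[1][0] := 5)
  R2 -= 5*R0 → (0, 5, 0)  (L[2][0] := 5)

U[2][2] = 0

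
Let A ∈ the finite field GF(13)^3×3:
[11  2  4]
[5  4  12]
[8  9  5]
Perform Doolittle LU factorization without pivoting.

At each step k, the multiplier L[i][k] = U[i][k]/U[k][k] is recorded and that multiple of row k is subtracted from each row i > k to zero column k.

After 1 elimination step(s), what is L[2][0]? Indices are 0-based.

k=0: U[0][0]=11
  eliminate (1,0): mult=4, new row 1: (0, 9, 9); set L[1][0]=4
  eliminate (2,0): mult=9, new row 2: (0, 4, 8); set L[2][0]=9

L[2][0] = 9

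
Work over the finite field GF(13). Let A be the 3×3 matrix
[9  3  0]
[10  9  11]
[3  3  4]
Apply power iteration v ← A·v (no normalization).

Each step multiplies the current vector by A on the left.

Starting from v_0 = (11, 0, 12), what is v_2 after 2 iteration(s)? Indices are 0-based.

v_0 = (11, 0, 12).
v_1 = A·v_0 = (8, 8, 3).
v_2 = A·v_1 = (5, 3, 8).

v_2 = (5, 3, 8)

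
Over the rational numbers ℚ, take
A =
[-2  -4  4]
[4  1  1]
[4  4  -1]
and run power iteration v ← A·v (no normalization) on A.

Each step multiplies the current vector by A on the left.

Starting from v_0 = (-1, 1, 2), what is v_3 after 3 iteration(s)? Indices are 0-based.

v_3 = (36, -21, -2)

v_0 = (-1, 1, 2).
v_1 = A·v_0 = (6, -1, -2).
v_2 = A·v_1 = (-16, 21, 22).
v_3 = A·v_2 = (36, -21, -2).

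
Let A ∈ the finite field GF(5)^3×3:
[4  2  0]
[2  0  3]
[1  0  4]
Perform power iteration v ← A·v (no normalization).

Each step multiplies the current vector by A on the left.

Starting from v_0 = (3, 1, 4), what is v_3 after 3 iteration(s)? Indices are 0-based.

v_0 = (3, 1, 4).
v_1 = A·v_0 = (4, 3, 4).
v_2 = A·v_1 = (2, 0, 0).
v_3 = A·v_2 = (3, 4, 2).

v_3 = (3, 4, 2)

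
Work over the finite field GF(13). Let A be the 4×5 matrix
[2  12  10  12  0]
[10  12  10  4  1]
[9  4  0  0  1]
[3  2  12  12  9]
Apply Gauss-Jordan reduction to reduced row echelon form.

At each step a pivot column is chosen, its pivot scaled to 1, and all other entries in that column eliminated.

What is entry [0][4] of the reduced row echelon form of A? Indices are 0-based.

[1] R0 /= 2  ⇒  (1, 6, 5, 6, 0)
     R1 -= 10·R0  ⇒  (0, 4, 12, 9, 1)
     R2 -= 9·R0  ⇒  (0, 2, 7, 11, 1)
     R3 -= 3·R0  ⇒  (0, 10, 10, 7, 9)
[2] R1 /= 4  ⇒  (0, 1, 3, 12, 10)
     R0 -= 6·R1  ⇒  (1, 0, 0, 12, 5)
     R2 -= 2·R1  ⇒  (0, 0, 1, 0, 7)
     R3 -= 10·R1  ⇒  (0, 0, 6, 4, 0)
[3] R2 /= 1  ⇒  (0, 0, 1, 0, 7)
     R1 -= 3·R2  ⇒  (0, 1, 0, 12, 2)
     R3 -= 6·R2  ⇒  (0, 0, 0, 4, 10)
[4] R3 /= 4  ⇒  (0, 0, 0, 1, 9)
     R0 -= 12·R3  ⇒  (1, 0, 0, 0, 1)
     R1 -= 12·R3  ⇒  (0, 1, 0, 0, 11)

M[0][4] = 1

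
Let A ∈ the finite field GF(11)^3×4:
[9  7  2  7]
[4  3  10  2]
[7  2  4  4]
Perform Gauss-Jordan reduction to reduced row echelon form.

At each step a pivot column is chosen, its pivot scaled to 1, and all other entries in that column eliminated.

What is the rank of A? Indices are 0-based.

rank = 3

pivot(0,0)=9: scale R0 → (1, 2, 10, 2)
  clear (1,0): R1 −= (4)R0 → (0, 6, 3, 5)
  clear (2,0): R2 −= (7)R0 → (0, 10, 0, 1)
pivot(1,1)=6: scale R1 → (0, 1, 6, 10)
  clear (0,1): R0 −= (2)R1 → (1, 0, 9, 4)
  clear (2,1): R2 −= (10)R1 → (0, 0, 6, 0)
pivot(2,2)=6: scale R2 → (0, 0, 1, 0)
  clear (0,2): R0 −= (9)R2 → (1, 0, 0, 4)
  clear (1,2): R1 −= (6)R2 → (0, 1, 0, 10)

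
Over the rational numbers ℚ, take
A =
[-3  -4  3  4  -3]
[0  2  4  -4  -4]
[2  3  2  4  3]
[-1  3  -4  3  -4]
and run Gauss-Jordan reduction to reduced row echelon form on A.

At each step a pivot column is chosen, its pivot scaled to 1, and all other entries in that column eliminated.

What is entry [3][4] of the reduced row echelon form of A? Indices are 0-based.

M[3][4] = 125/404

pivot(0,0)=-3: scale R0 → (1, 4/3, -1, -4/3, 1)
  clear (2,0): R2 −= (2)R0 → (0, 1/3, 4, 20/3, 1)
  clear (3,0): R3 −= (-1)R0 → (0, 13/3, -5, 5/3, -3)
pivot(1,1)=2: scale R1 → (0, 1, 2, -2, -2)
  clear (0,1): R0 −= (4/3)R1 → (1, 0, -11/3, 4/3, 11/3)
  clear (2,1): R2 −= (1/3)R1 → (0, 0, 10/3, 22/3, 5/3)
  clear (3,1): R3 −= (13/3)R1 → (0, 0, -41/3, 31/3, 17/3)
pivot(2,2)=10/3: scale R2 → (0, 0, 1, 11/5, 1/2)
  clear (0,2): R0 −= (-11/3)R2 → (1, 0, 0, 47/5, 11/2)
  clear (1,2): R1 −= (2)R2 → (0, 1, 0, -32/5, -3)
  clear (3,2): R3 −= (-41/3)R2 → (0, 0, 0, 202/5, 25/2)
pivot(3,3)=202/5: scale R3 → (0, 0, 0, 1, 125/404)
  clear (0,3): R0 −= (47/5)R3 → (1, 0, 0, 0, 1047/404)
  clear (1,3): R1 −= (-32/5)R3 → (0, 1, 0, 0, -103/101)
  clear (2,3): R2 −= (11/5)R3 → (0, 0, 1, 0, -73/404)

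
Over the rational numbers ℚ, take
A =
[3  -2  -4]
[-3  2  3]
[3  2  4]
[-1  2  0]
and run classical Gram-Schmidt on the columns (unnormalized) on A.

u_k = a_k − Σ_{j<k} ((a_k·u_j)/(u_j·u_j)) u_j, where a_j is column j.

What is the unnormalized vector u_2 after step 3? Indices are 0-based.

Step 1: u_0 = a_0 = (3, -3, 3, -1).
Step 2: u_1 = a_1 − (-2/7)·u_0 = (-8/7, 8/7, 20/7, 12/7).
Step 3: u_2 = a_2 − (-9/28)·u_0 − (17/12)·u_1 = (-17/12, 5/12, 11/12, -11/4).

u_2 = (-17/12, 5/12, 11/12, -11/4)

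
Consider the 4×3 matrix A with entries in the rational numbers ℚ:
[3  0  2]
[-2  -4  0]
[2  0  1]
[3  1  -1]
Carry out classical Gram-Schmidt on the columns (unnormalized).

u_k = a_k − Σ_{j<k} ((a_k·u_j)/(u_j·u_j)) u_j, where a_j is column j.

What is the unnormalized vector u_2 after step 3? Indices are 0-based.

u_2 = (118/107, -44/107, 43/107, -176/107)

Step 1: u_0 = a_0 = (3, -2, 2, 3).
Step 2: u_1 = a_1 − (11/26)·u_0 = (-33/26, -41/13, -11/13, -7/26).
Step 3: u_2 = a_2 − (5/26)·u_0 − (-27/107)·u_1 = (118/107, -44/107, 43/107, -176/107).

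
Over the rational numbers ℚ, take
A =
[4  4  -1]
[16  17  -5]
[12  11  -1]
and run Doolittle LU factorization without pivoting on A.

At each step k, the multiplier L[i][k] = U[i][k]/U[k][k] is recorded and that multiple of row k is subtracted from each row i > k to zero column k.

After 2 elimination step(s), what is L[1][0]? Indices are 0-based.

[col 0] pivot 4
  R1 -= 4*R0 → (0, 1, -1)  (L[1][0] := 4)
  R2 -= 3*R0 → (0, -1, 2)  (L[2][0] := 3)
[col 1] pivot 1
  R2 -= -1*R1 → (0, 0, 1)  (L[2][1] := -1)

L[1][0] = 4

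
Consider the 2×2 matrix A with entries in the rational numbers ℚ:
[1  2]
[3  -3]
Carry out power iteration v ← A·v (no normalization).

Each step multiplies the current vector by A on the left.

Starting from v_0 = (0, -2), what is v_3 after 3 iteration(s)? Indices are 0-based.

v_0 = (0, -2).
v_1 = A·v_0 = (-4, 6).
v_2 = A·v_1 = (8, -30).
v_3 = A·v_2 = (-52, 114).

v_3 = (-52, 114)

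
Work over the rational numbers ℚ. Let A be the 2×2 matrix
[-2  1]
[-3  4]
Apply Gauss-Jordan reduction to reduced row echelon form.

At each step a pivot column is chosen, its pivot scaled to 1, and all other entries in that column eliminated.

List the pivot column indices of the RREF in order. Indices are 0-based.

pivot(0,0)=-2: scale R0 → (1, -1/2)
  clear (1,0): R1 −= (-3)R0 → (0, 5/2)
pivot(1,1)=5/2: scale R1 → (0, 1)
  clear (0,1): R0 −= (-1/2)R1 → (1, 0)

pivot columns: 0, 1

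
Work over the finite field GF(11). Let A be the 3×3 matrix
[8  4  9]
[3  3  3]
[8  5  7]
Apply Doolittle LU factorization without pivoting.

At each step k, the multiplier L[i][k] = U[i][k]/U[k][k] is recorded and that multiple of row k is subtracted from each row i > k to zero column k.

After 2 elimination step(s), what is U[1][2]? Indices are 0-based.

Step 1: pivot at (0,0) is 8.
  row1 ← row1 − (10)·row0  ⇒  L[1][0]=10, U row1=(0, 7, 1)
  row2 ← row2 − (1)·row0  ⇒  L[2][0]=1, U row2=(0, 1, 9)
Step 2: pivot at (1,1) is 7.
  row2 ← row2 − (8)·row1  ⇒  L[2][1]=8, U row2=(0, 0, 1)

U[1][2] = 1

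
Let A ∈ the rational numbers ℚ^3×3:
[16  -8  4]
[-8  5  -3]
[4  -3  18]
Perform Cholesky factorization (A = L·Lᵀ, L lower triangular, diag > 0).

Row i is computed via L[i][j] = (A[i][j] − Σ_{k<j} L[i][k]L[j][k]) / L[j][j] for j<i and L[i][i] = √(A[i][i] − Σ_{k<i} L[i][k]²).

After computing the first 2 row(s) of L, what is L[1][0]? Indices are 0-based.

L[1][0] = -2

Step 1: L[0][0] = √(16) = 4.
  L[1][0] = (-8) / L[0][0] = -2.
Step 2: L[1][1] = √(1) = 1.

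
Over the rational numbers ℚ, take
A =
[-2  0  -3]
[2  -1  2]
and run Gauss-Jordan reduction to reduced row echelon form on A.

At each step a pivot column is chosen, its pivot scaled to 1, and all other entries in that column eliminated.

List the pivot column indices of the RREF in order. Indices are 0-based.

pivot(0,0)=-2: scale R0 → (1, 0, 3/2)
  clear (1,0): R1 −= (2)R0 → (0, -1, -1)
pivot(1,1)=-1: scale R1 → (0, 1, 1)

pivot columns: 0, 1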